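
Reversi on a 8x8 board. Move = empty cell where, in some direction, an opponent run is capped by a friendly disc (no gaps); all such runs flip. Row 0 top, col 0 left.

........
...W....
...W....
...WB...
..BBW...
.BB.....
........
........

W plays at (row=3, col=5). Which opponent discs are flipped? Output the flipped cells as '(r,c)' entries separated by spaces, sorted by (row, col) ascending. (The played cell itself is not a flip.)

Dir NW: first cell '.' (not opp) -> no flip
Dir N: first cell '.' (not opp) -> no flip
Dir NE: first cell '.' (not opp) -> no flip
Dir W: opp run (3,4) capped by W -> flip
Dir E: first cell '.' (not opp) -> no flip
Dir SW: first cell 'W' (not opp) -> no flip
Dir S: first cell '.' (not opp) -> no flip
Dir SE: first cell '.' (not opp) -> no flip

Answer: (3,4)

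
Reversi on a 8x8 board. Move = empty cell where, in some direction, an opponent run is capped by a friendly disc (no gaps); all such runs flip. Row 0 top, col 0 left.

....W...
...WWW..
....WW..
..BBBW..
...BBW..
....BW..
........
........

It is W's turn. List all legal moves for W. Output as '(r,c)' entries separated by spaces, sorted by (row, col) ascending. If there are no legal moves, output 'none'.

(2,1): no bracket -> illegal
(2,2): flips 2 -> legal
(2,3): flips 1 -> legal
(3,1): flips 3 -> legal
(4,1): no bracket -> illegal
(4,2): flips 3 -> legal
(5,2): flips 2 -> legal
(5,3): flips 2 -> legal
(6,3): flips 1 -> legal
(6,4): flips 3 -> legal
(6,5): no bracket -> illegal

Answer: (2,2) (2,3) (3,1) (4,2) (5,2) (5,3) (6,3) (6,4)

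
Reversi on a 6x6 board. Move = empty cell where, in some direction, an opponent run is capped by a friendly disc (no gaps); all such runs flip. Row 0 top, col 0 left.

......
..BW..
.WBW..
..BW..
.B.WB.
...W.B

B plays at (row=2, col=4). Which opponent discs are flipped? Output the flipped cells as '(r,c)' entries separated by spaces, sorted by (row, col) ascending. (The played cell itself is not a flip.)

Dir NW: opp run (1,3), next='.' -> no flip
Dir N: first cell '.' (not opp) -> no flip
Dir NE: first cell '.' (not opp) -> no flip
Dir W: opp run (2,3) capped by B -> flip
Dir E: first cell '.' (not opp) -> no flip
Dir SW: opp run (3,3), next='.' -> no flip
Dir S: first cell '.' (not opp) -> no flip
Dir SE: first cell '.' (not opp) -> no flip

Answer: (2,3)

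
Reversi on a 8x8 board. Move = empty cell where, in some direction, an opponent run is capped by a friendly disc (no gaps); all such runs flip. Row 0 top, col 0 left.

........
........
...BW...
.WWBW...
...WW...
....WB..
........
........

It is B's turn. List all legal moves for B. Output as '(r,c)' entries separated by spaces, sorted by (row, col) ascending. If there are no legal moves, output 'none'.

(1,3): no bracket -> illegal
(1,4): no bracket -> illegal
(1,5): flips 1 -> legal
(2,0): no bracket -> illegal
(2,1): no bracket -> illegal
(2,2): no bracket -> illegal
(2,5): flips 1 -> legal
(3,0): flips 2 -> legal
(3,5): flips 1 -> legal
(4,0): no bracket -> illegal
(4,1): flips 1 -> legal
(4,2): no bracket -> illegal
(4,5): flips 1 -> legal
(5,2): no bracket -> illegal
(5,3): flips 2 -> legal
(6,3): no bracket -> illegal
(6,4): no bracket -> illegal
(6,5): no bracket -> illegal

Answer: (1,5) (2,5) (3,0) (3,5) (4,1) (4,5) (5,3)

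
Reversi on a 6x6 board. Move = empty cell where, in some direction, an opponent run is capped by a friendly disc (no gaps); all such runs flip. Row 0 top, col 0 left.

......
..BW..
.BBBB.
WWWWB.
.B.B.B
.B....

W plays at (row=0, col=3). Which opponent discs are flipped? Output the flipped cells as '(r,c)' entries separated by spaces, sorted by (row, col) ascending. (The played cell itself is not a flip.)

Answer: (1,2) (2,1)

Derivation:
Dir NW: edge -> no flip
Dir N: edge -> no flip
Dir NE: edge -> no flip
Dir W: first cell '.' (not opp) -> no flip
Dir E: first cell '.' (not opp) -> no flip
Dir SW: opp run (1,2) (2,1) capped by W -> flip
Dir S: first cell 'W' (not opp) -> no flip
Dir SE: first cell '.' (not opp) -> no flip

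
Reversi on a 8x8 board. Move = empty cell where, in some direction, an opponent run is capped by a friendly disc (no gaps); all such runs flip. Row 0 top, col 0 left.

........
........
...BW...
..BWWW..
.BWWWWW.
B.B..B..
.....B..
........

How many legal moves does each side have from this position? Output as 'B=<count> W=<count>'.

-- B to move --
(1,3): no bracket -> illegal
(1,4): no bracket -> illegal
(1,5): no bracket -> illegal
(2,2): flips 2 -> legal
(2,5): flips 5 -> legal
(2,6): no bracket -> illegal
(3,1): no bracket -> illegal
(3,6): flips 3 -> legal
(3,7): flips 1 -> legal
(4,7): flips 5 -> legal
(5,1): no bracket -> illegal
(5,3): flips 2 -> legal
(5,4): flips 1 -> legal
(5,6): flips 2 -> legal
(5,7): no bracket -> illegal
B mobility = 8
-- W to move --
(1,2): flips 1 -> legal
(1,3): flips 1 -> legal
(1,4): no bracket -> illegal
(2,1): flips 1 -> legal
(2,2): flips 2 -> legal
(3,0): no bracket -> illegal
(3,1): flips 1 -> legal
(4,0): flips 1 -> legal
(5,1): no bracket -> illegal
(5,3): no bracket -> illegal
(5,4): no bracket -> illegal
(5,6): no bracket -> illegal
(6,0): no bracket -> illegal
(6,1): flips 1 -> legal
(6,2): flips 1 -> legal
(6,3): no bracket -> illegal
(6,4): flips 1 -> legal
(6,6): flips 1 -> legal
(7,4): no bracket -> illegal
(7,5): flips 2 -> legal
(7,6): no bracket -> illegal
W mobility = 11

Answer: B=8 W=11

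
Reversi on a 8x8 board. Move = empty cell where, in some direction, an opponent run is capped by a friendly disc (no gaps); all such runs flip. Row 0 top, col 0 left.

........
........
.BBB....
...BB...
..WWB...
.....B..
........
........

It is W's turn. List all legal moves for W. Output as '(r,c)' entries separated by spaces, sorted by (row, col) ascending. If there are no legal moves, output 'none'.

Answer: (1,3) (2,4) (2,5) (4,5)

Derivation:
(1,0): no bracket -> illegal
(1,1): no bracket -> illegal
(1,2): no bracket -> illegal
(1,3): flips 2 -> legal
(1,4): no bracket -> illegal
(2,0): no bracket -> illegal
(2,4): flips 1 -> legal
(2,5): flips 1 -> legal
(3,0): no bracket -> illegal
(3,1): no bracket -> illegal
(3,2): no bracket -> illegal
(3,5): no bracket -> illegal
(4,5): flips 1 -> legal
(4,6): no bracket -> illegal
(5,3): no bracket -> illegal
(5,4): no bracket -> illegal
(5,6): no bracket -> illegal
(6,4): no bracket -> illegal
(6,5): no bracket -> illegal
(6,6): no bracket -> illegal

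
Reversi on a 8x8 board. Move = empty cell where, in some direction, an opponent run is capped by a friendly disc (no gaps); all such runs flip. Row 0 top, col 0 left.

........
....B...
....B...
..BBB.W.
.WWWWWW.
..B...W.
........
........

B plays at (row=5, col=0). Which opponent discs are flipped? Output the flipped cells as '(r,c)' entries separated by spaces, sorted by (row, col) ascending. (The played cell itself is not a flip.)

Dir NW: edge -> no flip
Dir N: first cell '.' (not opp) -> no flip
Dir NE: opp run (4,1) capped by B -> flip
Dir W: edge -> no flip
Dir E: first cell '.' (not opp) -> no flip
Dir SW: edge -> no flip
Dir S: first cell '.' (not opp) -> no flip
Dir SE: first cell '.' (not opp) -> no flip

Answer: (4,1)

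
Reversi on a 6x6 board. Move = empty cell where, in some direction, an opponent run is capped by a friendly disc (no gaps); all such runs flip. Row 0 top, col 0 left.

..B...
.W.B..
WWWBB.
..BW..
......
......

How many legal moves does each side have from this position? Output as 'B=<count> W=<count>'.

Answer: B=6 W=7

Derivation:
-- B to move --
(0,0): no bracket -> illegal
(0,1): no bracket -> illegal
(1,0): flips 1 -> legal
(1,2): flips 1 -> legal
(3,0): no bracket -> illegal
(3,1): flips 1 -> legal
(3,4): flips 1 -> legal
(4,2): flips 1 -> legal
(4,3): flips 1 -> legal
(4,4): no bracket -> illegal
B mobility = 6
-- W to move --
(0,1): no bracket -> illegal
(0,3): flips 2 -> legal
(0,4): flips 1 -> legal
(1,2): no bracket -> illegal
(1,4): no bracket -> illegal
(1,5): flips 1 -> legal
(2,5): flips 2 -> legal
(3,1): flips 1 -> legal
(3,4): no bracket -> illegal
(3,5): no bracket -> illegal
(4,1): no bracket -> illegal
(4,2): flips 1 -> legal
(4,3): flips 1 -> legal
W mobility = 7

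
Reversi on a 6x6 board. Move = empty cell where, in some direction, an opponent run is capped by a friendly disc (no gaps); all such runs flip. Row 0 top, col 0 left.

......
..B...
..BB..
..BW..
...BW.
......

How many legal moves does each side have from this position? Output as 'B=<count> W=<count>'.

Answer: B=3 W=5

Derivation:
-- B to move --
(2,4): no bracket -> illegal
(3,4): flips 1 -> legal
(3,5): no bracket -> illegal
(4,2): no bracket -> illegal
(4,5): flips 1 -> legal
(5,3): no bracket -> illegal
(5,4): no bracket -> illegal
(5,5): flips 2 -> legal
B mobility = 3
-- W to move --
(0,1): no bracket -> illegal
(0,2): no bracket -> illegal
(0,3): no bracket -> illegal
(1,1): flips 1 -> legal
(1,3): flips 1 -> legal
(1,4): no bracket -> illegal
(2,1): no bracket -> illegal
(2,4): no bracket -> illegal
(3,1): flips 1 -> legal
(3,4): no bracket -> illegal
(4,1): no bracket -> illegal
(4,2): flips 1 -> legal
(5,2): no bracket -> illegal
(5,3): flips 1 -> legal
(5,4): no bracket -> illegal
W mobility = 5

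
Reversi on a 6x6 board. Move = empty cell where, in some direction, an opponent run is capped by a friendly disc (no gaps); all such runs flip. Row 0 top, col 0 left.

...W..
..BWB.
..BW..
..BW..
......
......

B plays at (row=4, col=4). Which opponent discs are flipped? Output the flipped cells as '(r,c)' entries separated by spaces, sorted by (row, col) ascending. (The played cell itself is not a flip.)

Dir NW: opp run (3,3) capped by B -> flip
Dir N: first cell '.' (not opp) -> no flip
Dir NE: first cell '.' (not opp) -> no flip
Dir W: first cell '.' (not opp) -> no flip
Dir E: first cell '.' (not opp) -> no flip
Dir SW: first cell '.' (not opp) -> no flip
Dir S: first cell '.' (not opp) -> no flip
Dir SE: first cell '.' (not opp) -> no flip

Answer: (3,3)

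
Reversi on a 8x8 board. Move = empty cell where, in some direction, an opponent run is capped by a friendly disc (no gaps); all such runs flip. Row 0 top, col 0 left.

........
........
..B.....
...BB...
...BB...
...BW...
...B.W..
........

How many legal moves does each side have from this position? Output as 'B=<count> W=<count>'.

Answer: B=4 W=4

Derivation:
-- B to move --
(4,5): flips 1 -> legal
(5,5): flips 1 -> legal
(5,6): no bracket -> illegal
(6,4): flips 1 -> legal
(6,6): no bracket -> illegal
(7,4): no bracket -> illegal
(7,5): no bracket -> illegal
(7,6): flips 2 -> legal
B mobility = 4
-- W to move --
(1,1): no bracket -> illegal
(1,2): no bracket -> illegal
(1,3): no bracket -> illegal
(2,1): no bracket -> illegal
(2,3): no bracket -> illegal
(2,4): flips 2 -> legal
(2,5): no bracket -> illegal
(3,1): no bracket -> illegal
(3,2): flips 1 -> legal
(3,5): no bracket -> illegal
(4,2): no bracket -> illegal
(4,5): no bracket -> illegal
(5,2): flips 1 -> legal
(5,5): no bracket -> illegal
(6,2): no bracket -> illegal
(6,4): no bracket -> illegal
(7,2): flips 1 -> legal
(7,3): no bracket -> illegal
(7,4): no bracket -> illegal
W mobility = 4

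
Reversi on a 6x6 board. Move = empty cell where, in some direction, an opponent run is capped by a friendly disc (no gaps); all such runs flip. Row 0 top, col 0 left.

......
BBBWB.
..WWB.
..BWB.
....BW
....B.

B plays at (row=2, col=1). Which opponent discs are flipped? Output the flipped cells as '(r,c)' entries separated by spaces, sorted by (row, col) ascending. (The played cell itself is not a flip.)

Answer: (2,2) (2,3)

Derivation:
Dir NW: first cell 'B' (not opp) -> no flip
Dir N: first cell 'B' (not opp) -> no flip
Dir NE: first cell 'B' (not opp) -> no flip
Dir W: first cell '.' (not opp) -> no flip
Dir E: opp run (2,2) (2,3) capped by B -> flip
Dir SW: first cell '.' (not opp) -> no flip
Dir S: first cell '.' (not opp) -> no flip
Dir SE: first cell 'B' (not opp) -> no flip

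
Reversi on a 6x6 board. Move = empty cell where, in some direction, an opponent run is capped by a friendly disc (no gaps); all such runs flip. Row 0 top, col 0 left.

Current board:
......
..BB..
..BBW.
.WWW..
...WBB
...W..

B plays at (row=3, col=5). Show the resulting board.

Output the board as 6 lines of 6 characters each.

Answer: ......
..BB..
..BBB.
.WWW.B
...WBB
...W..

Derivation:
Place B at (3,5); scan 8 dirs for brackets.
Dir NW: opp run (2,4) capped by B -> flip
Dir N: first cell '.' (not opp) -> no flip
Dir NE: edge -> no flip
Dir W: first cell '.' (not opp) -> no flip
Dir E: edge -> no flip
Dir SW: first cell 'B' (not opp) -> no flip
Dir S: first cell 'B' (not opp) -> no flip
Dir SE: edge -> no flip
All flips: (2,4)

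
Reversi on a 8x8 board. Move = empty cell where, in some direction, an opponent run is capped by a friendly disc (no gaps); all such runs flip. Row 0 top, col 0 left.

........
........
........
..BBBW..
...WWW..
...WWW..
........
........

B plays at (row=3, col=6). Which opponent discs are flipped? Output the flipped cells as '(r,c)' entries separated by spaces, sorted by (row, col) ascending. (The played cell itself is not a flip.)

Answer: (3,5)

Derivation:
Dir NW: first cell '.' (not opp) -> no flip
Dir N: first cell '.' (not opp) -> no flip
Dir NE: first cell '.' (not opp) -> no flip
Dir W: opp run (3,5) capped by B -> flip
Dir E: first cell '.' (not opp) -> no flip
Dir SW: opp run (4,5) (5,4), next='.' -> no flip
Dir S: first cell '.' (not opp) -> no flip
Dir SE: first cell '.' (not opp) -> no flip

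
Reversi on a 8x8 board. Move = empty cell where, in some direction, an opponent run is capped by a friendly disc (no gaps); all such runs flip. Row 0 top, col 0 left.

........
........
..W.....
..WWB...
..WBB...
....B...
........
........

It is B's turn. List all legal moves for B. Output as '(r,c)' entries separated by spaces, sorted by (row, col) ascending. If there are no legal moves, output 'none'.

(1,1): flips 2 -> legal
(1,2): no bracket -> illegal
(1,3): no bracket -> illegal
(2,1): flips 1 -> legal
(2,3): flips 1 -> legal
(2,4): no bracket -> illegal
(3,1): flips 2 -> legal
(4,1): flips 1 -> legal
(5,1): no bracket -> illegal
(5,2): no bracket -> illegal
(5,3): no bracket -> illegal

Answer: (1,1) (2,1) (2,3) (3,1) (4,1)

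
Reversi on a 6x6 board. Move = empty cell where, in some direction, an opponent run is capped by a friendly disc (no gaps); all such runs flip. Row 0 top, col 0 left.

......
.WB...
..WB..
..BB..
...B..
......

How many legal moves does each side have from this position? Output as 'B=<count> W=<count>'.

-- B to move --
(0,0): flips 2 -> legal
(0,1): no bracket -> illegal
(0,2): no bracket -> illegal
(1,0): flips 1 -> legal
(1,3): no bracket -> illegal
(2,0): no bracket -> illegal
(2,1): flips 1 -> legal
(3,1): no bracket -> illegal
B mobility = 3
-- W to move --
(0,1): no bracket -> illegal
(0,2): flips 1 -> legal
(0,3): no bracket -> illegal
(1,3): flips 1 -> legal
(1,4): no bracket -> illegal
(2,1): no bracket -> illegal
(2,4): flips 1 -> legal
(3,1): no bracket -> illegal
(3,4): no bracket -> illegal
(4,1): no bracket -> illegal
(4,2): flips 1 -> legal
(4,4): flips 1 -> legal
(5,2): no bracket -> illegal
(5,3): no bracket -> illegal
(5,4): no bracket -> illegal
W mobility = 5

Answer: B=3 W=5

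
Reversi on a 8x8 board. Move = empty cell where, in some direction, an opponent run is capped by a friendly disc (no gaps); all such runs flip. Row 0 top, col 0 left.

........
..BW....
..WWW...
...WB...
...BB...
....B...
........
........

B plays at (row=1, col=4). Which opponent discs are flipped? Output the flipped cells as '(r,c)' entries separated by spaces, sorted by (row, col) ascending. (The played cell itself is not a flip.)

Answer: (1,3) (2,4)

Derivation:
Dir NW: first cell '.' (not opp) -> no flip
Dir N: first cell '.' (not opp) -> no flip
Dir NE: first cell '.' (not opp) -> no flip
Dir W: opp run (1,3) capped by B -> flip
Dir E: first cell '.' (not opp) -> no flip
Dir SW: opp run (2,3), next='.' -> no flip
Dir S: opp run (2,4) capped by B -> flip
Dir SE: first cell '.' (not opp) -> no flip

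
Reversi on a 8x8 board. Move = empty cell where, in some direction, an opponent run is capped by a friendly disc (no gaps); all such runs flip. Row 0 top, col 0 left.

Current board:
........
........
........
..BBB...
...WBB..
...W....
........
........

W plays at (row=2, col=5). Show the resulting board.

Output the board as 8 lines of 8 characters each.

Place W at (2,5); scan 8 dirs for brackets.
Dir NW: first cell '.' (not opp) -> no flip
Dir N: first cell '.' (not opp) -> no flip
Dir NE: first cell '.' (not opp) -> no flip
Dir W: first cell '.' (not opp) -> no flip
Dir E: first cell '.' (not opp) -> no flip
Dir SW: opp run (3,4) capped by W -> flip
Dir S: first cell '.' (not opp) -> no flip
Dir SE: first cell '.' (not opp) -> no flip
All flips: (3,4)

Answer: ........
........
.....W..
..BBW...
...WBB..
...W....
........
........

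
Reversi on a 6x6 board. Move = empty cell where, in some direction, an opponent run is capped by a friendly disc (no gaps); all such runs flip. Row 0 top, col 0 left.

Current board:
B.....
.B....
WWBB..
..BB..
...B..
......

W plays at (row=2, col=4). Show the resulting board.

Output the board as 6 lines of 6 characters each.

Answer: B.....
.B....
WWWWW.
..BB..
...B..
......

Derivation:
Place W at (2,4); scan 8 dirs for brackets.
Dir NW: first cell '.' (not opp) -> no flip
Dir N: first cell '.' (not opp) -> no flip
Dir NE: first cell '.' (not opp) -> no flip
Dir W: opp run (2,3) (2,2) capped by W -> flip
Dir E: first cell '.' (not opp) -> no flip
Dir SW: opp run (3,3), next='.' -> no flip
Dir S: first cell '.' (not opp) -> no flip
Dir SE: first cell '.' (not opp) -> no flip
All flips: (2,2) (2,3)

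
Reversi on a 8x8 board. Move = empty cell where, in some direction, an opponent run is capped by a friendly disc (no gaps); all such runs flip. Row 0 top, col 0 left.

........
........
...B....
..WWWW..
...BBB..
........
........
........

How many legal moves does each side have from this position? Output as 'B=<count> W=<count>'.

-- B to move --
(2,1): flips 1 -> legal
(2,2): flips 1 -> legal
(2,4): flips 1 -> legal
(2,5): flips 2 -> legal
(2,6): flips 1 -> legal
(3,1): no bracket -> illegal
(3,6): no bracket -> illegal
(4,1): flips 1 -> legal
(4,2): no bracket -> illegal
(4,6): no bracket -> illegal
B mobility = 6
-- W to move --
(1,2): flips 1 -> legal
(1,3): flips 1 -> legal
(1,4): flips 1 -> legal
(2,2): no bracket -> illegal
(2,4): no bracket -> illegal
(3,6): no bracket -> illegal
(4,2): no bracket -> illegal
(4,6): no bracket -> illegal
(5,2): flips 1 -> legal
(5,3): flips 2 -> legal
(5,4): flips 2 -> legal
(5,5): flips 2 -> legal
(5,6): flips 1 -> legal
W mobility = 8

Answer: B=6 W=8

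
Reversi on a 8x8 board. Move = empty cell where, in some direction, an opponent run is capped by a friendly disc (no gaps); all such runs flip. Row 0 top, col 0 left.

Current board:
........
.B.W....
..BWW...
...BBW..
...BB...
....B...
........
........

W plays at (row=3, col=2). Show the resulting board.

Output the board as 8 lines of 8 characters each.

Answer: ........
.B.W....
..BWW...
..WWWW..
...BB...
....B...
........
........

Derivation:
Place W at (3,2); scan 8 dirs for brackets.
Dir NW: first cell '.' (not opp) -> no flip
Dir N: opp run (2,2), next='.' -> no flip
Dir NE: first cell 'W' (not opp) -> no flip
Dir W: first cell '.' (not opp) -> no flip
Dir E: opp run (3,3) (3,4) capped by W -> flip
Dir SW: first cell '.' (not opp) -> no flip
Dir S: first cell '.' (not opp) -> no flip
Dir SE: opp run (4,3) (5,4), next='.' -> no flip
All flips: (3,3) (3,4)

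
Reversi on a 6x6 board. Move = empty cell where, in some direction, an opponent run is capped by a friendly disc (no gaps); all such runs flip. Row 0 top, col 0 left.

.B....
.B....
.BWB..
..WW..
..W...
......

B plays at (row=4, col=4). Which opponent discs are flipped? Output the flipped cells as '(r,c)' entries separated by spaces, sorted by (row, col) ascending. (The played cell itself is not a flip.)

Answer: (2,2) (3,3)

Derivation:
Dir NW: opp run (3,3) (2,2) capped by B -> flip
Dir N: first cell '.' (not opp) -> no flip
Dir NE: first cell '.' (not opp) -> no flip
Dir W: first cell '.' (not opp) -> no flip
Dir E: first cell '.' (not opp) -> no flip
Dir SW: first cell '.' (not opp) -> no flip
Dir S: first cell '.' (not opp) -> no flip
Dir SE: first cell '.' (not opp) -> no flip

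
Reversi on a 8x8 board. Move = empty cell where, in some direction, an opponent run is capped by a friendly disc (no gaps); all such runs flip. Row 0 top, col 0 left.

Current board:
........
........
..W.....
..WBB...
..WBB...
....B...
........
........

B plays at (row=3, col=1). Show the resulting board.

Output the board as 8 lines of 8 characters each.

Place B at (3,1); scan 8 dirs for brackets.
Dir NW: first cell '.' (not opp) -> no flip
Dir N: first cell '.' (not opp) -> no flip
Dir NE: opp run (2,2), next='.' -> no flip
Dir W: first cell '.' (not opp) -> no flip
Dir E: opp run (3,2) capped by B -> flip
Dir SW: first cell '.' (not opp) -> no flip
Dir S: first cell '.' (not opp) -> no flip
Dir SE: opp run (4,2), next='.' -> no flip
All flips: (3,2)

Answer: ........
........
..W.....
.BBBB...
..WBB...
....B...
........
........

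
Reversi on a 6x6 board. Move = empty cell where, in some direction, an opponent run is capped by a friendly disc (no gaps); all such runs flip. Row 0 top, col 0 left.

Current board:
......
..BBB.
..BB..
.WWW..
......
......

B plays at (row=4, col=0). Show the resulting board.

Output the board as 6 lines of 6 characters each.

Answer: ......
..BBB.
..BB..
.BWW..
B.....
......

Derivation:
Place B at (4,0); scan 8 dirs for brackets.
Dir NW: edge -> no flip
Dir N: first cell '.' (not opp) -> no flip
Dir NE: opp run (3,1) capped by B -> flip
Dir W: edge -> no flip
Dir E: first cell '.' (not opp) -> no flip
Dir SW: edge -> no flip
Dir S: first cell '.' (not opp) -> no flip
Dir SE: first cell '.' (not opp) -> no flip
All flips: (3,1)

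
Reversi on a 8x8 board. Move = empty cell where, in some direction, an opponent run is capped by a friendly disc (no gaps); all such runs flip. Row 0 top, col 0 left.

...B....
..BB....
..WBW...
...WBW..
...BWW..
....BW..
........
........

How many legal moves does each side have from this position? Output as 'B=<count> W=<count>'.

-- B to move --
(1,1): no bracket -> illegal
(1,4): flips 1 -> legal
(1,5): no bracket -> illegal
(2,1): flips 1 -> legal
(2,5): flips 1 -> legal
(2,6): no bracket -> illegal
(3,1): flips 1 -> legal
(3,2): flips 2 -> legal
(3,6): flips 2 -> legal
(4,2): no bracket -> illegal
(4,6): flips 4 -> legal
(5,3): no bracket -> illegal
(5,6): flips 2 -> legal
(6,4): no bracket -> illegal
(6,5): no bracket -> illegal
(6,6): no bracket -> illegal
B mobility = 8
-- W to move --
(0,1): flips 3 -> legal
(0,2): flips 2 -> legal
(0,4): flips 1 -> legal
(1,1): no bracket -> illegal
(1,4): no bracket -> illegal
(2,1): no bracket -> illegal
(2,5): no bracket -> illegal
(3,2): no bracket -> illegal
(4,2): flips 1 -> legal
(5,2): no bracket -> illegal
(5,3): flips 2 -> legal
(6,3): flips 1 -> legal
(6,4): flips 1 -> legal
(6,5): no bracket -> illegal
W mobility = 7

Answer: B=8 W=7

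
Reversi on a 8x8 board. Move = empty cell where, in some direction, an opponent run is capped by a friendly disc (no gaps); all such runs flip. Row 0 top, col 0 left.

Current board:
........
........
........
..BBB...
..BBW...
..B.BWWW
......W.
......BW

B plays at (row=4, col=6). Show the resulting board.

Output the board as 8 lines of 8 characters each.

Answer: ........
........
........
..BBB...
..BBW.B.
..B.BWBW
......B.
......BW

Derivation:
Place B at (4,6); scan 8 dirs for brackets.
Dir NW: first cell '.' (not opp) -> no flip
Dir N: first cell '.' (not opp) -> no flip
Dir NE: first cell '.' (not opp) -> no flip
Dir W: first cell '.' (not opp) -> no flip
Dir E: first cell '.' (not opp) -> no flip
Dir SW: opp run (5,5), next='.' -> no flip
Dir S: opp run (5,6) (6,6) capped by B -> flip
Dir SE: opp run (5,7), next=edge -> no flip
All flips: (5,6) (6,6)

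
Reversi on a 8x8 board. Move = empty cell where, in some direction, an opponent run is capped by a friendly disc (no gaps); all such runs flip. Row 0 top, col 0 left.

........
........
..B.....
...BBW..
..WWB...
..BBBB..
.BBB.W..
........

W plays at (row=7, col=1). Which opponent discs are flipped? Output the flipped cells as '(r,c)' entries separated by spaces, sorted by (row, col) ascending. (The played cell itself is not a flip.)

Dir NW: first cell '.' (not opp) -> no flip
Dir N: opp run (6,1), next='.' -> no flip
Dir NE: opp run (6,2) (5,3) (4,4) capped by W -> flip
Dir W: first cell '.' (not opp) -> no flip
Dir E: first cell '.' (not opp) -> no flip
Dir SW: edge -> no flip
Dir S: edge -> no flip
Dir SE: edge -> no flip

Answer: (4,4) (5,3) (6,2)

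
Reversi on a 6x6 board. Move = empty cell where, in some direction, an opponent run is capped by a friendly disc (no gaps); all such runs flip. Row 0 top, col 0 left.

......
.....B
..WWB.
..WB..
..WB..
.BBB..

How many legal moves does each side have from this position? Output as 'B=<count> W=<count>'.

-- B to move --
(1,1): flips 1 -> legal
(1,2): flips 3 -> legal
(1,3): flips 1 -> legal
(1,4): no bracket -> illegal
(2,1): flips 3 -> legal
(3,1): flips 2 -> legal
(3,4): no bracket -> illegal
(4,1): flips 1 -> legal
B mobility = 6
-- W to move --
(0,4): no bracket -> illegal
(0,5): no bracket -> illegal
(1,3): no bracket -> illegal
(1,4): no bracket -> illegal
(2,5): flips 1 -> legal
(3,4): flips 1 -> legal
(3,5): no bracket -> illegal
(4,0): no bracket -> illegal
(4,1): no bracket -> illegal
(4,4): flips 2 -> legal
(5,0): no bracket -> illegal
(5,4): flips 1 -> legal
W mobility = 4

Answer: B=6 W=4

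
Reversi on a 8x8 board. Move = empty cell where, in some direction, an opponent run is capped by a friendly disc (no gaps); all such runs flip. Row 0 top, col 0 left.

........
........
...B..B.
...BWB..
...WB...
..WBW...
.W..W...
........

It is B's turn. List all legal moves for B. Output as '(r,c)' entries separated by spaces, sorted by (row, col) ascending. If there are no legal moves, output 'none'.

(2,4): flips 1 -> legal
(2,5): no bracket -> illegal
(3,2): no bracket -> illegal
(4,1): no bracket -> illegal
(4,2): flips 1 -> legal
(4,5): flips 1 -> legal
(5,0): no bracket -> illegal
(5,1): flips 1 -> legal
(5,5): flips 1 -> legal
(6,0): no bracket -> illegal
(6,2): no bracket -> illegal
(6,3): no bracket -> illegal
(6,5): no bracket -> illegal
(7,0): no bracket -> illegal
(7,1): no bracket -> illegal
(7,2): no bracket -> illegal
(7,3): no bracket -> illegal
(7,4): flips 2 -> legal
(7,5): flips 1 -> legal

Answer: (2,4) (4,2) (4,5) (5,1) (5,5) (7,4) (7,5)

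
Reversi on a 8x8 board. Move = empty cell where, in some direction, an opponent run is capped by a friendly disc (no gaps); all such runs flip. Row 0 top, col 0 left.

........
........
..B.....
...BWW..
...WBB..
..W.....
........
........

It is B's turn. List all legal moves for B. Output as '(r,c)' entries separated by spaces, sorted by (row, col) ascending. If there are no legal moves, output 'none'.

Answer: (2,3) (2,4) (2,5) (2,6) (3,6) (4,2) (5,3)

Derivation:
(2,3): flips 1 -> legal
(2,4): flips 1 -> legal
(2,5): flips 1 -> legal
(2,6): flips 1 -> legal
(3,2): no bracket -> illegal
(3,6): flips 2 -> legal
(4,1): no bracket -> illegal
(4,2): flips 1 -> legal
(4,6): no bracket -> illegal
(5,1): no bracket -> illegal
(5,3): flips 1 -> legal
(5,4): no bracket -> illegal
(6,1): no bracket -> illegal
(6,2): no bracket -> illegal
(6,3): no bracket -> illegal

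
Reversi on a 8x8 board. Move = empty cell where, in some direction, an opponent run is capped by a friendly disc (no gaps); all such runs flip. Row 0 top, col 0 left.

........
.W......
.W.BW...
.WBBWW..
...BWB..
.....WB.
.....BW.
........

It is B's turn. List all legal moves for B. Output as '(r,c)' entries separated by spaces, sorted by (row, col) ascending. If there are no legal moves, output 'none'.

Answer: (1,0) (1,5) (2,5) (3,0) (3,6) (5,4) (6,7) (7,6) (7,7)

Derivation:
(0,0): no bracket -> illegal
(0,1): no bracket -> illegal
(0,2): no bracket -> illegal
(1,0): flips 1 -> legal
(1,2): no bracket -> illegal
(1,3): no bracket -> illegal
(1,4): no bracket -> illegal
(1,5): flips 1 -> legal
(2,0): no bracket -> illegal
(2,2): no bracket -> illegal
(2,5): flips 3 -> legal
(2,6): no bracket -> illegal
(3,0): flips 1 -> legal
(3,6): flips 2 -> legal
(4,0): no bracket -> illegal
(4,1): no bracket -> illegal
(4,2): no bracket -> illegal
(4,6): no bracket -> illegal
(5,3): no bracket -> illegal
(5,4): flips 1 -> legal
(5,7): no bracket -> illegal
(6,4): no bracket -> illegal
(6,7): flips 1 -> legal
(7,5): no bracket -> illegal
(7,6): flips 1 -> legal
(7,7): flips 3 -> legal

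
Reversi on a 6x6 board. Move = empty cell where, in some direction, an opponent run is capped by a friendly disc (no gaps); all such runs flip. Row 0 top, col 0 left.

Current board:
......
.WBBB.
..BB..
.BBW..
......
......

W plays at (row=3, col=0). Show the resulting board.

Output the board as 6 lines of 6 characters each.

Place W at (3,0); scan 8 dirs for brackets.
Dir NW: edge -> no flip
Dir N: first cell '.' (not opp) -> no flip
Dir NE: first cell '.' (not opp) -> no flip
Dir W: edge -> no flip
Dir E: opp run (3,1) (3,2) capped by W -> flip
Dir SW: edge -> no flip
Dir S: first cell '.' (not opp) -> no flip
Dir SE: first cell '.' (not opp) -> no flip
All flips: (3,1) (3,2)

Answer: ......
.WBBB.
..BB..
WWWW..
......
......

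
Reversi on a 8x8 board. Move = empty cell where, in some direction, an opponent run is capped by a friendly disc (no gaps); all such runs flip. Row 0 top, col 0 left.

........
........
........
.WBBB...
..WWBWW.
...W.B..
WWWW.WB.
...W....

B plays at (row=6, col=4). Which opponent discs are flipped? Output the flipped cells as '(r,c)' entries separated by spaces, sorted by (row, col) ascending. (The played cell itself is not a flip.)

Dir NW: opp run (5,3) (4,2) (3,1), next='.' -> no flip
Dir N: first cell '.' (not opp) -> no flip
Dir NE: first cell 'B' (not opp) -> no flip
Dir W: opp run (6,3) (6,2) (6,1) (6,0), next=edge -> no flip
Dir E: opp run (6,5) capped by B -> flip
Dir SW: opp run (7,3), next=edge -> no flip
Dir S: first cell '.' (not opp) -> no flip
Dir SE: first cell '.' (not opp) -> no flip

Answer: (6,5)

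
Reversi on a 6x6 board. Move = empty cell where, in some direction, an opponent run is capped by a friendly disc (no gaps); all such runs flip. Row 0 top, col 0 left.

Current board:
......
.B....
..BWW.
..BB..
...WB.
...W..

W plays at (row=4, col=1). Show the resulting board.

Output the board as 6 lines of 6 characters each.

Place W at (4,1); scan 8 dirs for brackets.
Dir NW: first cell '.' (not opp) -> no flip
Dir N: first cell '.' (not opp) -> no flip
Dir NE: opp run (3,2) capped by W -> flip
Dir W: first cell '.' (not opp) -> no flip
Dir E: first cell '.' (not opp) -> no flip
Dir SW: first cell '.' (not opp) -> no flip
Dir S: first cell '.' (not opp) -> no flip
Dir SE: first cell '.' (not opp) -> no flip
All flips: (3,2)

Answer: ......
.B....
..BWW.
..WB..
.W.WB.
...W..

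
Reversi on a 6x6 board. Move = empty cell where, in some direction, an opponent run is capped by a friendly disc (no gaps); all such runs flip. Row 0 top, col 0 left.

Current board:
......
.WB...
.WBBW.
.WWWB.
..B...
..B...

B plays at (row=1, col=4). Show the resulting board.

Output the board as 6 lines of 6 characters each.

Place B at (1,4); scan 8 dirs for brackets.
Dir NW: first cell '.' (not opp) -> no flip
Dir N: first cell '.' (not opp) -> no flip
Dir NE: first cell '.' (not opp) -> no flip
Dir W: first cell '.' (not opp) -> no flip
Dir E: first cell '.' (not opp) -> no flip
Dir SW: first cell 'B' (not opp) -> no flip
Dir S: opp run (2,4) capped by B -> flip
Dir SE: first cell '.' (not opp) -> no flip
All flips: (2,4)

Answer: ......
.WB.B.
.WBBB.
.WWWB.
..B...
..B...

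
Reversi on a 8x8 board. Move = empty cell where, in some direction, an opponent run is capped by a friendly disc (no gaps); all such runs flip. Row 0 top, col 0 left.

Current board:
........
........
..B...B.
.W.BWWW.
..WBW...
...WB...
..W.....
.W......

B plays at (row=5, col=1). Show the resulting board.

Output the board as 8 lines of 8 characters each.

Place B at (5,1); scan 8 dirs for brackets.
Dir NW: first cell '.' (not opp) -> no flip
Dir N: first cell '.' (not opp) -> no flip
Dir NE: opp run (4,2) capped by B -> flip
Dir W: first cell '.' (not opp) -> no flip
Dir E: first cell '.' (not opp) -> no flip
Dir SW: first cell '.' (not opp) -> no flip
Dir S: first cell '.' (not opp) -> no flip
Dir SE: opp run (6,2), next='.' -> no flip
All flips: (4,2)

Answer: ........
........
..B...B.
.W.BWWW.
..BBW...
.B.WB...
..W.....
.W......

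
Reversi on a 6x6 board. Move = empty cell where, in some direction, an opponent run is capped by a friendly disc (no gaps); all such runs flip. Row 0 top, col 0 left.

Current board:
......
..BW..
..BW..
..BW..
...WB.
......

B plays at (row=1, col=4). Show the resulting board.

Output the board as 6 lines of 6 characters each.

Answer: ......
..BBB.
..BB..
..BW..
...WB.
......

Derivation:
Place B at (1,4); scan 8 dirs for brackets.
Dir NW: first cell '.' (not opp) -> no flip
Dir N: first cell '.' (not opp) -> no flip
Dir NE: first cell '.' (not opp) -> no flip
Dir W: opp run (1,3) capped by B -> flip
Dir E: first cell '.' (not opp) -> no flip
Dir SW: opp run (2,3) capped by B -> flip
Dir S: first cell '.' (not opp) -> no flip
Dir SE: first cell '.' (not opp) -> no flip
All flips: (1,3) (2,3)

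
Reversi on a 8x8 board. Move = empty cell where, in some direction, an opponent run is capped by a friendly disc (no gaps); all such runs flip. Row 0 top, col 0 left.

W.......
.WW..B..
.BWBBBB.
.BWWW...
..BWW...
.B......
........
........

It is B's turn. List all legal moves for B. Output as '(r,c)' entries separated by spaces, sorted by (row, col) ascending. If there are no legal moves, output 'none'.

(0,1): flips 2 -> legal
(0,2): flips 3 -> legal
(0,3): flips 1 -> legal
(1,0): no bracket -> illegal
(1,3): flips 1 -> legal
(2,0): no bracket -> illegal
(3,5): flips 3 -> legal
(4,1): flips 1 -> legal
(4,5): flips 3 -> legal
(5,2): flips 2 -> legal
(5,3): flips 2 -> legal
(5,4): flips 4 -> legal
(5,5): no bracket -> illegal

Answer: (0,1) (0,2) (0,3) (1,3) (3,5) (4,1) (4,5) (5,2) (5,3) (5,4)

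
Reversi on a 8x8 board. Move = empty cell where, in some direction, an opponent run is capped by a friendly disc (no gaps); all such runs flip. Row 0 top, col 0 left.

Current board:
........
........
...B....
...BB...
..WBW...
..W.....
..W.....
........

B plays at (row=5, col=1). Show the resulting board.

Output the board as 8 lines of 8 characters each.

Answer: ........
........
...B....
...BB...
..BBW...
.BW.....
..W.....
........

Derivation:
Place B at (5,1); scan 8 dirs for brackets.
Dir NW: first cell '.' (not opp) -> no flip
Dir N: first cell '.' (not opp) -> no flip
Dir NE: opp run (4,2) capped by B -> flip
Dir W: first cell '.' (not opp) -> no flip
Dir E: opp run (5,2), next='.' -> no flip
Dir SW: first cell '.' (not opp) -> no flip
Dir S: first cell '.' (not opp) -> no flip
Dir SE: opp run (6,2), next='.' -> no flip
All flips: (4,2)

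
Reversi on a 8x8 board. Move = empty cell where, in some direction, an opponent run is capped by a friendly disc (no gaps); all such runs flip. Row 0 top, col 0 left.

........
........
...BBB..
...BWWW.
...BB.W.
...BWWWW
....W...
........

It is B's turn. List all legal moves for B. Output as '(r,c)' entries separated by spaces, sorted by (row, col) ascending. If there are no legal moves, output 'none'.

(2,6): flips 1 -> legal
(2,7): no bracket -> illegal
(3,7): flips 3 -> legal
(4,5): flips 2 -> legal
(4,7): flips 1 -> legal
(6,3): no bracket -> illegal
(6,5): flips 1 -> legal
(6,6): flips 1 -> legal
(6,7): no bracket -> illegal
(7,3): no bracket -> illegal
(7,4): flips 2 -> legal
(7,5): flips 1 -> legal

Answer: (2,6) (3,7) (4,5) (4,7) (6,5) (6,6) (7,4) (7,5)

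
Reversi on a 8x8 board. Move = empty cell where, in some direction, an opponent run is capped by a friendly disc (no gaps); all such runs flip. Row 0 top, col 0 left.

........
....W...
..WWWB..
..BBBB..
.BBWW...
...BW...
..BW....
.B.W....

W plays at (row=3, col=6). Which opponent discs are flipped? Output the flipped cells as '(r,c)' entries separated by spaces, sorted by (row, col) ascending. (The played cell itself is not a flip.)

Answer: (2,5)

Derivation:
Dir NW: opp run (2,5) capped by W -> flip
Dir N: first cell '.' (not opp) -> no flip
Dir NE: first cell '.' (not opp) -> no flip
Dir W: opp run (3,5) (3,4) (3,3) (3,2), next='.' -> no flip
Dir E: first cell '.' (not opp) -> no flip
Dir SW: first cell '.' (not opp) -> no flip
Dir S: first cell '.' (not opp) -> no flip
Dir SE: first cell '.' (not opp) -> no flip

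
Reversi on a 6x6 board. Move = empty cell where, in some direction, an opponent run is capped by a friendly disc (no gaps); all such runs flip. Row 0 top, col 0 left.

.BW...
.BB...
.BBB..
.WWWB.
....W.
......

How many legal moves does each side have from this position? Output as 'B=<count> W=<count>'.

Answer: B=8 W=7

Derivation:
-- B to move --
(0,3): flips 1 -> legal
(1,3): no bracket -> illegal
(2,0): no bracket -> illegal
(2,4): no bracket -> illegal
(3,0): flips 3 -> legal
(3,5): no bracket -> illegal
(4,0): flips 1 -> legal
(4,1): flips 2 -> legal
(4,2): flips 1 -> legal
(4,3): flips 2 -> legal
(4,5): no bracket -> illegal
(5,3): no bracket -> illegal
(5,4): flips 1 -> legal
(5,5): flips 2 -> legal
B mobility = 8
-- W to move --
(0,0): flips 3 -> legal
(0,3): no bracket -> illegal
(1,0): flips 1 -> legal
(1,3): flips 2 -> legal
(1,4): flips 1 -> legal
(2,0): flips 1 -> legal
(2,4): flips 1 -> legal
(2,5): no bracket -> illegal
(3,0): no bracket -> illegal
(3,5): flips 1 -> legal
(4,3): no bracket -> illegal
(4,5): no bracket -> illegal
W mobility = 7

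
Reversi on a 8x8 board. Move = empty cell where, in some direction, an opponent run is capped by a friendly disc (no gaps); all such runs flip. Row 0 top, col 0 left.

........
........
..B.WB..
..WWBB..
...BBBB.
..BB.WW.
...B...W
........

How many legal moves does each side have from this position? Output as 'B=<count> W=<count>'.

-- B to move --
(1,3): flips 1 -> legal
(1,4): flips 1 -> legal
(1,5): no bracket -> illegal
(2,1): flips 1 -> legal
(2,3): flips 2 -> legal
(3,1): flips 2 -> legal
(4,1): no bracket -> illegal
(4,2): flips 1 -> legal
(4,7): no bracket -> illegal
(5,4): no bracket -> illegal
(5,7): no bracket -> illegal
(6,4): flips 1 -> legal
(6,5): flips 1 -> legal
(6,6): flips 2 -> legal
(7,6): no bracket -> illegal
(7,7): no bracket -> illegal
B mobility = 9
-- W to move --
(1,1): flips 1 -> legal
(1,2): flips 1 -> legal
(1,3): no bracket -> illegal
(1,4): no bracket -> illegal
(1,5): flips 3 -> legal
(1,6): no bracket -> illegal
(2,1): no bracket -> illegal
(2,3): flips 2 -> legal
(2,6): flips 1 -> legal
(3,1): no bracket -> illegal
(3,6): flips 3 -> legal
(3,7): flips 1 -> legal
(4,1): no bracket -> illegal
(4,2): no bracket -> illegal
(4,7): no bracket -> illegal
(5,1): no bracket -> illegal
(5,4): flips 3 -> legal
(5,7): flips 2 -> legal
(6,1): no bracket -> illegal
(6,2): no bracket -> illegal
(6,4): no bracket -> illegal
(7,2): no bracket -> illegal
(7,3): flips 3 -> legal
(7,4): no bracket -> illegal
W mobility = 10

Answer: B=9 W=10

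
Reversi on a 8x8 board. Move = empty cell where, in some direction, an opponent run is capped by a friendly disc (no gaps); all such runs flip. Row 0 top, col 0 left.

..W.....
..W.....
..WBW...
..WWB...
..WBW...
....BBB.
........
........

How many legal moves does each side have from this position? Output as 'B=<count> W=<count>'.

-- B to move --
(0,1): flips 1 -> legal
(0,3): no bracket -> illegal
(1,1): flips 3 -> legal
(1,3): no bracket -> illegal
(1,4): flips 1 -> legal
(1,5): no bracket -> illegal
(2,1): flips 2 -> legal
(2,5): flips 1 -> legal
(3,1): flips 2 -> legal
(3,5): no bracket -> illegal
(4,1): flips 2 -> legal
(4,5): flips 1 -> legal
(5,1): no bracket -> illegal
(5,2): no bracket -> illegal
(5,3): no bracket -> illegal
B mobility = 8
-- W to move --
(1,3): flips 1 -> legal
(1,4): flips 1 -> legal
(2,5): no bracket -> illegal
(3,5): flips 1 -> legal
(4,5): flips 2 -> legal
(4,6): no bracket -> illegal
(4,7): no bracket -> illegal
(5,2): no bracket -> illegal
(5,3): flips 1 -> legal
(5,7): no bracket -> illegal
(6,3): no bracket -> illegal
(6,4): flips 1 -> legal
(6,5): flips 2 -> legal
(6,6): flips 1 -> legal
(6,7): no bracket -> illegal
W mobility = 8

Answer: B=8 W=8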